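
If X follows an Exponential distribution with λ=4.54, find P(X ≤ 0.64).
0.945284

We have X ~ Exponential(λ=4.54).

The CDF gives us P(X ≤ k).

Using the CDF:
P(X ≤ 0.64) = 0.945284

This means there's approximately a 94.5% chance that X is at most 0.64.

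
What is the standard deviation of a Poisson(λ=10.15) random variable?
3.1859

We have X ~ Poisson(λ=10.15).

For a Poisson distribution with λ=10.15:
σ = √Var(X) = 3.1859

The standard deviation is the square root of the variance.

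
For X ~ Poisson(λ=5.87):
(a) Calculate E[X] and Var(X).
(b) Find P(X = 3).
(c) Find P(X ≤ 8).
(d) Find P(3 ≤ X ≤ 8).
(a) E[X] = 5.8700, Var(X) = 5.8700
(b) P(X = 3) = 0.095160
(c) P(X ≤ 8) = 0.860366
(d) P(3 ≤ X ≤ 8) = 0.792339

We have X ~ Poisson(λ=5.87).

(a) Moments:
E[X] = 5.8700
Var(X) = 5.8700
σ = √Var(X) = 2.4228

(b) Point probability using PMF:
P(X = 3) = 0.095160

(c) Cumulative probability using CDF:
P(X ≤ 8) = F(8) = 0.860366

(d) Range probability:
P(3 ≤ X ≤ 8) = P(X ≤ 8) - P(X ≤ 2)
                   = F(8) - F(2)
                   = 0.860366 - 0.068027
                   = 0.792339

This means approximately 79.2% of outcomes fall in the interval [3, 8].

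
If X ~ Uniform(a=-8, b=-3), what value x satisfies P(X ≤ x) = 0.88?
-3.6000

We have X ~ Uniform(a=-8, b=-3).

We want to find x such that P(X ≤ x) = 0.88.

This is the 88th percentile, which means 88% of values fall below this point.

Using the inverse CDF (quantile function):
x = F⁻¹(0.88) = -3.6000

Verification: P(X ≤ -3.6000) = 0.88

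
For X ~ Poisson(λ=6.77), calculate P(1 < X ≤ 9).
0.844115

We have X ~ Poisson(λ=6.77).

To find P(1 < X ≤ 9), we use:
P(1 < X ≤ 9) = P(X ≤ 9) - P(X ≤ 1)
                 = F(9) - F(1)
                 = 0.853033 - 0.008918
                 = 0.844115

So there's approximately a 84.4% chance that X falls in this range.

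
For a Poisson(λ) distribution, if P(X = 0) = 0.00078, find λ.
λ = 7.1562

For a Poisson(λ) distribution, the PMF at 0 is:
P(X = 0) = λ^0 e^(-λ) / 0! = e^(-λ)

Given P(X = 0) = 0.00078:
e^(-λ) = 0.00078
-λ = ln(0.00078)
λ = -ln(0.00078) = 7.1562

Verification: e^(-7.1562) = 0.00078 ✓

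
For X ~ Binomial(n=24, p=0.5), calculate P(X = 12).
0.161180

We have X ~ Binomial(n=24, p=0.5).

For a Binomial distribution, the PMF gives us the probability of each outcome.

Using the PMF formula:
P(X = 12) = 0.161180

Rounded to 4 decimal places: 0.1612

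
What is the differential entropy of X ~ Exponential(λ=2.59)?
0.0483 nats

We have X ~ Exponential(λ=2.59).

The differential entropy measures the uncertainty or information content of the distribution.

For an Exponential distribution with λ=2.59:
h(X) = 0.0483 nats

(In bits, this would be 0.0697 bits.)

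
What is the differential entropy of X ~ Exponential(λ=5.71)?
-0.7422 nats

We have X ~ Exponential(λ=5.71).

The differential entropy measures the uncertainty or information content of the distribution.

For an Exponential distribution with λ=5.71:
h(X) = -0.7422 nats

(In bits, this would be -1.0708 bits.)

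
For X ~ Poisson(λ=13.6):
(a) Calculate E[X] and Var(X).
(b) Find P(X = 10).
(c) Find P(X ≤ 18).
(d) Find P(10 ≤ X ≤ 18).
(a) E[X] = 13.6000, Var(X) = 13.6000
(b) P(X = 10) = 0.073998
(c) P(X ≤ 18) = 0.903549
(d) P(10 ≤ X ≤ 18) = 0.773819

We have X ~ Poisson(λ=13.6).

(a) Moments:
E[X] = 13.6000
Var(X) = 13.6000
σ = √Var(X) = 3.6878

(b) Point probability using PMF:
P(X = 10) = 0.073998

(c) Cumulative probability using CDF:
P(X ≤ 18) = F(18) = 0.903549

(d) Range probability:
P(10 ≤ X ≤ 18) = P(X ≤ 18) - P(X ≤ 9)
                   = F(18) - F(9)
                   = 0.903549 - 0.129730
                   = 0.773819

This means approximately 77.4% of outcomes fall in the interval [10, 18].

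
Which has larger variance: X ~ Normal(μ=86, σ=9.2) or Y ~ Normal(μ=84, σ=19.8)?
Y has larger variance (392.0400 > 84.6400)

Compute the variance for each distribution:

X ~ Normal(μ=86, σ=9.2):
Var(X) = 84.6400

Y ~ Normal(μ=84, σ=19.8):
Var(Y) = 392.0400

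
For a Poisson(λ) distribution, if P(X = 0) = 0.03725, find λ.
λ = 3.2901

For a Poisson(λ) distribution, the PMF at 0 is:
P(X = 0) = λ^0 e^(-λ) / 0! = e^(-λ)

Given P(X = 0) = 0.03725:
e^(-λ) = 0.03725
-λ = ln(0.03725)
λ = -ln(0.03725) = 3.2901

Verification: e^(-3.2901) = 0.03725 ✓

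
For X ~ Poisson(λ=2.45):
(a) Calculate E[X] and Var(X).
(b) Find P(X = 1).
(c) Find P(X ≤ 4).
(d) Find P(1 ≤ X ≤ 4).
(a) E[X] = 2.4500, Var(X) = 2.4500
(b) P(X = 1) = 0.211419
(c) P(X ≤ 4) = 0.897757
(d) P(1 ≤ X ≤ 4) = 0.811464

We have X ~ Poisson(λ=2.45).

(a) Moments:
E[X] = 2.4500
Var(X) = 2.4500
σ = √Var(X) = 1.5652

(b) Point probability using PMF:
P(X = 1) = 0.211419

(c) Cumulative probability using CDF:
P(X ≤ 4) = F(4) = 0.897757

(d) Range probability:
P(1 ≤ X ≤ 4) = P(X ≤ 4) - P(X ≤ 0)
                   = F(4) - F(0)
                   = 0.897757 - 0.086294
                   = 0.811464

This means approximately 81.1% of outcomes fall in the interval [1, 4].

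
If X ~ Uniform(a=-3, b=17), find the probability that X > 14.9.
0.105000

We have X ~ Uniform(a=-3, b=17).

P(X > 14.9) = 1 - P(X ≤ 14.9)
                = 1 - F(14.9)
                = 1 - 0.895000
                = 0.105000

So there's approximately a 10.5% chance that X exceeds 14.9.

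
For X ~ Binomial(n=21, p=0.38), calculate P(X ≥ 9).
0.401228

We have X ~ Binomial(n=21, p=0.38).

For discrete distributions, P(X ≥ 9) = 1 - P(X ≤ 8).

P(X ≤ 8) = 0.598772
P(X ≥ 9) = 1 - 0.598772 = 0.401228

So there's approximately a 40.1% chance that X is at least 9.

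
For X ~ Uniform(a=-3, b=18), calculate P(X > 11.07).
0.330000

We have X ~ Uniform(a=-3, b=18).

P(X > 11.07) = 1 - P(X ≤ 11.07)
                = 1 - F(11.07)
                = 1 - 0.670000
                = 0.330000

So there's approximately a 33.0% chance that X exceeds 11.07.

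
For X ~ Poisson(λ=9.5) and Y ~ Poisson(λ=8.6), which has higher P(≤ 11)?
Y has higher probability (P(Y ≤ 11) = 0.8400 > P(X ≤ 11) = 0.7520)

Compute P(≤ 11) for each distribution:

X ~ Poisson(λ=9.5):
P(X ≤ 11) = 0.7520

Y ~ Poisson(λ=8.6):
P(Y ≤ 11) = 0.8400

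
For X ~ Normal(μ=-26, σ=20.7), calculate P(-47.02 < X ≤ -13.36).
0.574334

We have X ~ Normal(μ=-26, σ=20.7).

To find P(-47.02 < X ≤ -13.36), we use:
P(-47.02 < X ≤ -13.36) = P(X ≤ -13.36) - P(X ≤ -47.02)
                 = F(-13.36) - F(-47.02)
                 = 0.729277 - 0.154944
                 = 0.574334

So there's approximately a 57.4% chance that X falls in this range.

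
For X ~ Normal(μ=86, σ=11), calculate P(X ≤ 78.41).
0.245097

We have X ~ Normal(μ=86, σ=11).

The CDF gives us P(X ≤ k).

Using the CDF:
P(X ≤ 78.41) = 0.245097

This means there's approximately a 24.5% chance that X is at most 78.41.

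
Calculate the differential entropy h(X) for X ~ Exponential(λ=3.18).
-0.1569 nats

We have X ~ Exponential(λ=3.18).

The differential entropy measures the uncertainty or information content of the distribution.

For an Exponential distribution with λ=3.18:
h(X) = -0.1569 nats

(In bits, this would be -0.2263 bits.)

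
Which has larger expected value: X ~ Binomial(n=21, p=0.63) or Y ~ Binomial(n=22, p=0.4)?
X has larger mean (13.2300 > 8.8000)

Compute the expected value for each distribution:

X ~ Binomial(n=21, p=0.63):
E[X] = 13.2300

Y ~ Binomial(n=22, p=0.4):
E[Y] = 8.8000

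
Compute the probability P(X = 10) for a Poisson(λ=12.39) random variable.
0.097733

We have X ~ Poisson(λ=12.39).

For a Poisson distribution, the PMF gives us the probability of each outcome.

Using the PMF formula:
P(X = 10) = 0.097733

Rounded to 4 decimal places: 0.0977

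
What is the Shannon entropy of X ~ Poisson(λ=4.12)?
2.1024 nats

We have X ~ Poisson(λ=4.12).

The Shannon entropy measures the uncertainty or information content of the distribution.

For a Poisson distribution with λ=4.12:
H(X) = 2.1024 nats

(In bits, this would be 3.0331 bits.)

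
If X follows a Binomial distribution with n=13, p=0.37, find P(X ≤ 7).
0.936452

We have X ~ Binomial(n=13, p=0.37).

The CDF gives us P(X ≤ k).

Using the CDF:
P(X ≤ 7) = 0.936452

This means there's approximately a 93.6% chance that X is at most 7.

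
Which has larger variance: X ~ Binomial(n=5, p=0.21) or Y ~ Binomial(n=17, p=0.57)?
Y has larger variance (4.1667 > 0.8295)

Compute the variance for each distribution:

X ~ Binomial(n=5, p=0.21):
Var(X) = 0.8295

Y ~ Binomial(n=17, p=0.57):
Var(Y) = 4.1667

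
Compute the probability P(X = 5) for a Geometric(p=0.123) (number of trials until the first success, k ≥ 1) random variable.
0.072762

We have X ~ Geometric(p=0.123) (number of trials until the first success, k ≥ 1).

For a Geometric distribution, the PMF gives us the probability of each outcome.

Using the PMF formula:
P(X = 5) = 0.072762

Rounded to 4 decimal places: 0.0728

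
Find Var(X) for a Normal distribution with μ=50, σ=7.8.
60.8400

We have X ~ Normal(μ=50, σ=7.8).

For a Normal distribution with μ=50, σ=7.8:
Var(X) = 60.8400

The variance measures the spread of the distribution around the mean.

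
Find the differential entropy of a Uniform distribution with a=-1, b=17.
2.8904 nats

We have X ~ Uniform(a=-1, b=17).

The differential entropy measures the uncertainty or information content of the distribution.

For a Uniform distribution with a=-1, b=17:
h(X) = 2.8904 nats

(In bits, this would be 4.1699 bits.)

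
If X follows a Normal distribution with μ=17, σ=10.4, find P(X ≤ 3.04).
0.089748

We have X ~ Normal(μ=17, σ=10.4).

The CDF gives us P(X ≤ k).

Using the CDF:
P(X ≤ 3.04) = 0.089748

This means there's approximately a 9.0% chance that X is at most 3.04.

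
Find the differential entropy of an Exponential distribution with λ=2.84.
-0.0438 nats

We have X ~ Exponential(λ=2.84).

The differential entropy measures the uncertainty or information content of the distribution.

For an Exponential distribution with λ=2.84:
h(X) = -0.0438 nats

(In bits, this would be -0.0632 bits.)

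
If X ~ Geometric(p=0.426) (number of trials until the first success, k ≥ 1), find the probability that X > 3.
0.189119

We have X ~ Geometric(p=0.426) (number of trials until the first success, k ≥ 1).

P(X > 3) = 1 - P(X ≤ 3)
                = 1 - F(3)
                = 1 - 0.810881
                = 0.189119

So there's approximately a 18.9% chance that X exceeds 3.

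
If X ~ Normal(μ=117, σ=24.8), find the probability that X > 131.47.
0.279789

We have X ~ Normal(μ=117, σ=24.8).

P(X > 131.47) = 1 - P(X ≤ 131.47)
                = 1 - F(131.47)
                = 1 - 0.720211
                = 0.279789

So there's approximately a 28.0% chance that X exceeds 131.47.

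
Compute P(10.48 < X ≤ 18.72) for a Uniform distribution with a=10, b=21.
0.749091

We have X ~ Uniform(a=10, b=21).

To find P(10.48 < X ≤ 18.72), we use:
P(10.48 < X ≤ 18.72) = P(X ≤ 18.72) - P(X ≤ 10.48)
                 = F(18.72) - F(10.48)
                 = 0.792727 - 0.043636
                 = 0.749091

So there's approximately a 74.9% chance that X falls in this range.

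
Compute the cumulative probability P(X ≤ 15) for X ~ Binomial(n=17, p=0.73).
0.965400

We have X ~ Binomial(n=17, p=0.73).

The CDF gives us P(X ≤ k).

Using the CDF:
P(X ≤ 15) = 0.965400

This means there's approximately a 96.5% chance that X is at most 15.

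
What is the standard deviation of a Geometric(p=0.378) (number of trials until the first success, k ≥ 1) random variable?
2.0864

We have X ~ Geometric(p=0.378) (number of trials until the first success, k ≥ 1).

For a Geometric distribution with p=0.378 (number of trials until the first success, k ≥ 1):
σ = √Var(X) = 2.0864

The standard deviation is the square root of the variance.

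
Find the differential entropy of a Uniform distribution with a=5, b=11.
1.7918 nats

We have X ~ Uniform(a=5, b=11).

The differential entropy measures the uncertainty or information content of the distribution.

For a Uniform distribution with a=5, b=11:
h(X) = 1.7918 nats

(In bits, this would be 2.5850 bits.)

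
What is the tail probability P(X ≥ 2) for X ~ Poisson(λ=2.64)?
0.740245

We have X ~ Poisson(λ=2.64).

For discrete distributions, P(X ≥ 2) = 1 - P(X ≤ 1).

P(X ≤ 1) = 0.259755
P(X ≥ 2) = 1 - 0.259755 = 0.740245

So there's approximately a 74.0% chance that X is at least 2.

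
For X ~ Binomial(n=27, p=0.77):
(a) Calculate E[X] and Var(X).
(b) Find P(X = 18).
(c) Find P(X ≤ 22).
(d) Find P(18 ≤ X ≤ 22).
(a) E[X] = 20.7900, Var(X) = 4.7817
(b) P(X = 18) = 0.076430
(c) P(X ≤ 22) = 0.777697
(d) P(18 ≤ X ≤ 22) = 0.706440

We have X ~ Binomial(n=27, p=0.77).

(a) Moments:
E[X] = 20.7900
Var(X) = 4.7817
σ = √Var(X) = 2.1867

(b) Point probability using PMF:
P(X = 18) = 0.076430

(c) Cumulative probability using CDF:
P(X ≤ 22) = F(22) = 0.777697

(d) Range probability:
P(18 ≤ X ≤ 22) = P(X ≤ 22) - P(X ≤ 17)
                   = F(22) - F(17)
                   = 0.777697 - 0.071257
                   = 0.706440

This means approximately 70.6% of outcomes fall in the interval [18, 22].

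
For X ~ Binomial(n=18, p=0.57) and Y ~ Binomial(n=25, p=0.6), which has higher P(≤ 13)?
X has higher probability (P(X ≤ 13) = 0.9418 > P(Y ≤ 13) = 0.2677)

Compute P(≤ 13) for each distribution:

X ~ Binomial(n=18, p=0.57):
P(X ≤ 13) = 0.9418

Y ~ Binomial(n=25, p=0.6):
P(Y ≤ 13) = 0.2677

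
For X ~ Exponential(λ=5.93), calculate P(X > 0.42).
0.082860

We have X ~ Exponential(λ=5.93).

P(X > 0.42) = 1 - P(X ≤ 0.42)
                = 1 - F(0.42)
                = 1 - 0.917140
                = 0.082860

So there's approximately a 8.3% chance that X exceeds 0.42.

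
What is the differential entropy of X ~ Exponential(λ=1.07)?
0.9323 nats

We have X ~ Exponential(λ=1.07).

The differential entropy measures the uncertainty or information content of the distribution.

For an Exponential distribution with λ=1.07:
h(X) = 0.9323 nats

(In bits, this would be 1.3451 bits.)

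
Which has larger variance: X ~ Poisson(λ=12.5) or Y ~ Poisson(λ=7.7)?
X has larger variance (12.5000 > 7.7000)

Compute the variance for each distribution:

X ~ Poisson(λ=12.5):
Var(X) = 12.5000

Y ~ Poisson(λ=7.7):
Var(Y) = 7.7000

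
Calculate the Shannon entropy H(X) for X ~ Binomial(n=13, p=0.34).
1.9498 nats

We have X ~ Binomial(n=13, p=0.34).

The Shannon entropy measures the uncertainty or information content of the distribution.

For a Binomial distribution with n=13, p=0.34:
H(X) = 1.9498 nats

(In bits, this would be 2.8130 bits.)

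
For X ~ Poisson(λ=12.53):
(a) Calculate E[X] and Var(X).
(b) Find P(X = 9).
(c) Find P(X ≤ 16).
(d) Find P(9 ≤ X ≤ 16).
(a) E[X] = 12.5300, Var(X) = 12.5300
(b) P(X = 9) = 0.075873
(c) P(X ≤ 16) = 0.867402
(d) P(9 ≤ X ≤ 16) = 0.744129

We have X ~ Poisson(λ=12.53).

(a) Moments:
E[X] = 12.5300
Var(X) = 12.5300
σ = √Var(X) = 3.5398

(b) Point probability using PMF:
P(X = 9) = 0.075873

(c) Cumulative probability using CDF:
P(X ≤ 16) = F(16) = 0.867402

(d) Range probability:
P(9 ≤ X ≤ 16) = P(X ≤ 16) - P(X ≤ 8)
                   = F(16) - F(8)
                   = 0.867402 - 0.123272
                   = 0.744129

This means approximately 74.4% of outcomes fall in the interval [9, 16].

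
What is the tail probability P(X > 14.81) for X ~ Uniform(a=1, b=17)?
0.136875

We have X ~ Uniform(a=1, b=17).

P(X > 14.81) = 1 - P(X ≤ 14.81)
                = 1 - F(14.81)
                = 1 - 0.863125
                = 0.136875

So there's approximately a 13.7% chance that X exceeds 14.81.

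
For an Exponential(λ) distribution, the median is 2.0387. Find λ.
λ = 0.3400

For X ~ Exponential(λ), the CDF is F(x) = 1 - e^(-λx).
The median m satisfies F(m) = 0.5:
1 - e^(-λm) = 0.5
e^(-λm) = 0.5
λm = ln(2)
m = ln(2) / λ

Given m = 2.0387:
λ = ln(2) / 2.0387 = 0.693147 / 2.0387 = 0.3400

Verification: ln(2) / 0.3400 = 2.0387 ✓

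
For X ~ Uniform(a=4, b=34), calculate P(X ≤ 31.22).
0.907333

We have X ~ Uniform(a=4, b=34).

The CDF gives us P(X ≤ k).

Using the CDF:
P(X ≤ 31.22) = 0.907333

This means there's approximately a 90.7% chance that X is at most 31.22.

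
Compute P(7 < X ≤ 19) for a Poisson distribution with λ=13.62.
0.899087

We have X ~ Poisson(λ=13.62).

To find P(7 < X ≤ 19), we use:
P(7 < X ≤ 19) = P(X ≤ 19) - P(X ≤ 7)
                 = F(19) - F(7)
                 = 0.937978 - 0.038891
                 = 0.899087

So there's approximately a 89.9% chance that X falls in this range.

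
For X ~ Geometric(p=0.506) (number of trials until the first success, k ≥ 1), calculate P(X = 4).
0.061000

We have X ~ Geometric(p=0.506) (number of trials until the first success, k ≥ 1).

For a Geometric distribution, the PMF gives us the probability of each outcome.

Using the PMF formula:
P(X = 4) = 0.061000

Rounded to 4 decimal places: 0.0610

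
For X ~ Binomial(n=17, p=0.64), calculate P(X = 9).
0.123545

We have X ~ Binomial(n=17, p=0.64).

For a Binomial distribution, the PMF gives us the probability of each outcome.

Using the PMF formula:
P(X = 9) = 0.123545

Rounded to 4 decimal places: 0.1235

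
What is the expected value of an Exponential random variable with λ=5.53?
0.1808

We have X ~ Exponential(λ=5.53).

For an Exponential distribution with λ=5.53:
E[X] = 0.1808

This is the expected (average) value of X.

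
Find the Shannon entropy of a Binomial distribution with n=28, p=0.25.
2.2435 nats

We have X ~ Binomial(n=28, p=0.25).

The Shannon entropy measures the uncertainty or information content of the distribution.

For a Binomial distribution with n=28, p=0.25:
H(X) = 2.2435 nats

(In bits, this would be 3.2367 bits.)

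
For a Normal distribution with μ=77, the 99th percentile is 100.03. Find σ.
σ = 9.8996

For X ~ Normal(μ, σ), the p-th percentile satisfies x = μ + z_p × σ,
where z_p = Φ⁻¹(p) is the standard normal quantile.

Step 1: z_{0.99} = Φ⁻¹(0.99) = 2.3263

Step 2: Solve for σ:
100.03 = 77 + 2.3263 × σ
σ = (100.03 - 77) / 2.3263
σ = 23.03 / 2.3263
σ = 9.8996

Verification: μ + z × σ = 77 + 2.3263 × 9.8996 = 100.03 ✓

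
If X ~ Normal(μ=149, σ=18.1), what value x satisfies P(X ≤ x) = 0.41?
144.8814

We have X ~ Normal(μ=149, σ=18.1).

We want to find x such that P(X ≤ x) = 0.41.

This is the 41st percentile, which means 41% of values fall below this point.

Using the inverse CDF (quantile function):
x = F⁻¹(0.41) = 144.8814

Verification: P(X ≤ 144.8814) = 0.41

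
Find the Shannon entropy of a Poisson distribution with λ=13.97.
2.7312 nats

We have X ~ Poisson(λ=13.97).

The Shannon entropy measures the uncertainty or information content of the distribution.

For a Poisson distribution with λ=13.97:
H(X) = 2.7312 nats

(In bits, this would be 3.9403 bits.)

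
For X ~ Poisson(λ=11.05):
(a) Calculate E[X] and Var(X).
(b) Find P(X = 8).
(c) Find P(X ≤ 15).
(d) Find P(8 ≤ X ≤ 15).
(a) E[X] = 11.0500, Var(X) = 11.0500
(b) P(X = 8) = 0.087584
(c) P(X ≤ 15) = 0.904704
(d) P(8 ≤ X ≤ 15) = 0.764712

We have X ~ Poisson(λ=11.05).

(a) Moments:
E[X] = 11.0500
Var(X) = 11.0500
σ = √Var(X) = 3.3242

(b) Point probability using PMF:
P(X = 8) = 0.087584

(c) Cumulative probability using CDF:
P(X ≤ 15) = F(15) = 0.904704

(d) Range probability:
P(8 ≤ X ≤ 15) = P(X ≤ 15) - P(X ≤ 7)
                   = F(15) - F(7)
                   = 0.904704 - 0.139992
                   = 0.764712

This means approximately 76.5% of outcomes fall in the interval [8, 15].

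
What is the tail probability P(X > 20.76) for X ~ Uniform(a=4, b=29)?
0.329600

We have X ~ Uniform(a=4, b=29).

P(X > 20.76) = 1 - P(X ≤ 20.76)
                = 1 - F(20.76)
                = 1 - 0.670400
                = 0.329600

So there's approximately a 33.0% chance that X exceeds 20.76.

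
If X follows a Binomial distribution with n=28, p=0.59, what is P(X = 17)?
0.150322

We have X ~ Binomial(n=28, p=0.59).

For a Binomial distribution, the PMF gives us the probability of each outcome.

Using the PMF formula:
P(X = 17) = 0.150322

Rounded to 4 decimal places: 0.1503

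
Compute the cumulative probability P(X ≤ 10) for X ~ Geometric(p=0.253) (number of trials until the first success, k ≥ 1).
0.945899

We have X ~ Geometric(p=0.253) (number of trials until the first success, k ≥ 1).

The CDF gives us P(X ≤ k).

Using the CDF:
P(X ≤ 10) = 0.945899

This means there's approximately a 94.6% chance that X is at most 10.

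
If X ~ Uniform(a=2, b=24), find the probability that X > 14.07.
0.451364

We have X ~ Uniform(a=2, b=24).

P(X > 14.07) = 1 - P(X ≤ 14.07)
                = 1 - F(14.07)
                = 1 - 0.548636
                = 0.451364

So there's approximately a 45.1% chance that X exceeds 14.07.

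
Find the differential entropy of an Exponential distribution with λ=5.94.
-0.7817 nats

We have X ~ Exponential(λ=5.94).

The differential entropy measures the uncertainty or information content of the distribution.

For an Exponential distribution with λ=5.94:
h(X) = -0.7817 nats

(In bits, this would be -1.1278 bits.)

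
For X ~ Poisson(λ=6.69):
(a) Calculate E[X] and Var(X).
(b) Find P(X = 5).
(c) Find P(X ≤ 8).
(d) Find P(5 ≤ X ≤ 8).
(a) E[X] = 6.6900, Var(X) = 6.6900
(b) P(X = 5) = 0.138841
(c) P(X ≤ 8) = 0.768522
(d) P(5 ≤ X ≤ 8) = 0.565327

We have X ~ Poisson(λ=6.69).

(a) Moments:
E[X] = 6.6900
Var(X) = 6.6900
σ = √Var(X) = 2.5865

(b) Point probability using PMF:
P(X = 5) = 0.138841

(c) Cumulative probability using CDF:
P(X ≤ 8) = F(8) = 0.768522

(d) Range probability:
P(5 ≤ X ≤ 8) = P(X ≤ 8) - P(X ≤ 4)
                   = F(8) - F(4)
                   = 0.768522 - 0.203195
                   = 0.565327

This means approximately 56.5% of outcomes fall in the interval [5, 8].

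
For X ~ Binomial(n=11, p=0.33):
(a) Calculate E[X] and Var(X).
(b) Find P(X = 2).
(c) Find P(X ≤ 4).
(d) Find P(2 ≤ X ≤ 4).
(a) E[X] = 3.6300, Var(X) = 2.4321
(b) P(X = 2) = 0.162954
(c) P(X ≤ 4) = 0.719306
(d) P(2 ≤ X ≤ 4) = 0.640924

We have X ~ Binomial(n=11, p=0.33).

(a) Moments:
E[X] = 3.6300
Var(X) = 2.4321
σ = √Var(X) = 1.5595

(b) Point probability using PMF:
P(X = 2) = 0.162954

(c) Cumulative probability using CDF:
P(X ≤ 4) = F(4) = 0.719306

(d) Range probability:
P(2 ≤ X ≤ 4) = P(X ≤ 4) - P(X ≤ 1)
                   = F(4) - F(1)
                   = 0.719306 - 0.078382
                   = 0.640924

This means approximately 64.1% of outcomes fall in the interval [2, 4].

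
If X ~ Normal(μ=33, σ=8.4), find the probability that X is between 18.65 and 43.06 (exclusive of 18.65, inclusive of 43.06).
0.840680

We have X ~ Normal(μ=33, σ=8.4).

To find P(18.65 < X ≤ 43.06), we use:
P(18.65 < X ≤ 43.06) = P(X ≤ 43.06) - P(X ≤ 18.65)
                 = F(43.06) - F(18.65)
                 = 0.884467 - 0.043787
                 = 0.840680

So there's approximately a 84.1% chance that X falls in this range.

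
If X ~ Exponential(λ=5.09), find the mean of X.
0.1965

We have X ~ Exponential(λ=5.09).

For an Exponential distribution with λ=5.09:
E[X] = 0.1965

This is the expected (average) value of X.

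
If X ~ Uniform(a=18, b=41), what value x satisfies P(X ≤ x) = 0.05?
19.1500

We have X ~ Uniform(a=18, b=41).

We want to find x such that P(X ≤ x) = 0.05.

This is the 5th percentile, which means 5% of values fall below this point.

Using the inverse CDF (quantile function):
x = F⁻¹(0.05) = 19.1500

Verification: P(X ≤ 19.1500) = 0.05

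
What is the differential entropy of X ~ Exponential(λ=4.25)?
-0.4469 nats

We have X ~ Exponential(λ=4.25).

The differential entropy measures the uncertainty or information content of the distribution.

For an Exponential distribution with λ=4.25:
h(X) = -0.4469 nats

(In bits, this would be -0.6448 bits.)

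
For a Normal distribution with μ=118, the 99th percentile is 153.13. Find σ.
σ = 15.1009

For X ~ Normal(μ, σ), the p-th percentile satisfies x = μ + z_p × σ,
where z_p = Φ⁻¹(p) is the standard normal quantile.

Step 1: z_{0.99} = Φ⁻¹(0.99) = 2.3263

Step 2: Solve for σ:
153.13 = 118 + 2.3263 × σ
σ = (153.13 - 118) / 2.3263
σ = 35.13 / 2.3263
σ = 15.1009

Verification: μ + z × σ = 118 + 2.3263 × 15.1009 = 153.13 ✓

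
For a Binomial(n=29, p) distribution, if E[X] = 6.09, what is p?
p = 0.21

For a Binomial(n, p) distribution:
E[X] = n × p

Given n = 29 and E[X] = 6.09:
6.09 = 29 × p
p = 6.09 / 29 = 0.21

Verification: Binomial(29, 0.21) has E[X] = 6.09 ✓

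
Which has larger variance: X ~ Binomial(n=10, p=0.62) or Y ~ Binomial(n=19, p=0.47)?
Y has larger variance (4.7329 > 2.3560)

Compute the variance for each distribution:

X ~ Binomial(n=10, p=0.62):
Var(X) = 2.3560

Y ~ Binomial(n=19, p=0.47):
Var(Y) = 4.7329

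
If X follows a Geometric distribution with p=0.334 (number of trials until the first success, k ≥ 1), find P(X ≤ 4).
0.803258

We have X ~ Geometric(p=0.334) (number of trials until the first success, k ≥ 1).

The CDF gives us P(X ≤ k).

Using the CDF:
P(X ≤ 4) = 0.803258

This means there's approximately a 80.3% chance that X is at most 4.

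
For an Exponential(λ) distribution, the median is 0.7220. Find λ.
λ = 0.9600

For X ~ Exponential(λ), the CDF is F(x) = 1 - e^(-λx).
The median m satisfies F(m) = 0.5:
1 - e^(-λm) = 0.5
e^(-λm) = 0.5
λm = ln(2)
m = ln(2) / λ

Given m = 0.7220:
λ = ln(2) / 0.7220 = 0.693147 / 0.7220 = 0.9600

Verification: ln(2) / 0.9600 = 0.7220 ✓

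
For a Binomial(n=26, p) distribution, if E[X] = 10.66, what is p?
p = 0.41

For a Binomial(n, p) distribution:
E[X] = n × p

Given n = 26 and E[X] = 10.66:
10.66 = 26 × p
p = 10.66 / 26 = 0.41

Verification: Binomial(26, 0.41) has E[X] = 10.66 ✓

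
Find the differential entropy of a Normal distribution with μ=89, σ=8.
3.4984 nats

We have X ~ Normal(μ=89, σ=8).

The differential entropy measures the uncertainty or information content of the distribution.

For a Normal distribution with μ=89, σ=8:
h(X) = 3.4984 nats

(In bits, this would be 5.0471 bits.)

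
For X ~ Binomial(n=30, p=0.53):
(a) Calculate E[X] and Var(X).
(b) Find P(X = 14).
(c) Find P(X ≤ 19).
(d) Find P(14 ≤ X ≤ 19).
(a) E[X] = 15.9000, Var(X) = 7.4730
(b) P(X = 14) = 0.113778
(c) P(X ≤ 19) = 0.906968
(d) P(14 ≤ X ≤ 19) = 0.717039

We have X ~ Binomial(n=30, p=0.53).

(a) Moments:
E[X] = 15.9000
Var(X) = 7.4730
σ = √Var(X) = 2.7337

(b) Point probability using PMF:
P(X = 14) = 0.113778

(c) Cumulative probability using CDF:
P(X ≤ 19) = F(19) = 0.906968

(d) Range probability:
P(14 ≤ X ≤ 19) = P(X ≤ 19) - P(X ≤ 13)
                   = F(19) - F(13)
                   = 0.906968 - 0.189929
                   = 0.717039

This means approximately 71.7% of outcomes fall in the interval [14, 19].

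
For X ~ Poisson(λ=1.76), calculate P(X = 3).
0.156325

We have X ~ Poisson(λ=1.76).

For a Poisson distribution, the PMF gives us the probability of each outcome.

Using the PMF formula:
P(X = 3) = 0.156325

Rounded to 4 decimal places: 0.1563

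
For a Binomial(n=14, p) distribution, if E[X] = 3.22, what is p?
p = 0.23

For a Binomial(n, p) distribution:
E[X] = n × p

Given n = 14 and E[X] = 3.22:
3.22 = 14 × p
p = 3.22 / 14 = 0.23

Verification: Binomial(14, 0.23) has E[X] = 3.22 ✓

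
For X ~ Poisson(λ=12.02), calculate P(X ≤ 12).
0.573678

We have X ~ Poisson(λ=12.02).

The CDF gives us P(X ≤ k).

Using the CDF:
P(X ≤ 12) = 0.573678

This means there's approximately a 57.4% chance that X is at most 12.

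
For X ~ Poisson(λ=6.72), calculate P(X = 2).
0.027243

We have X ~ Poisson(λ=6.72).

For a Poisson distribution, the PMF gives us the probability of each outcome.

Using the PMF formula:
P(X = 2) = 0.027243

Rounded to 4 decimal places: 0.0272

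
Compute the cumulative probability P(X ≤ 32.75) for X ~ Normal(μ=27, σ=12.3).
0.679922

We have X ~ Normal(μ=27, σ=12.3).

The CDF gives us P(X ≤ k).

Using the CDF:
P(X ≤ 32.75) = 0.679922

This means there's approximately a 68.0% chance that X is at most 32.75.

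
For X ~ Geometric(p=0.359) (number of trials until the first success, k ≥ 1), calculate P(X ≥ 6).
0.108216

We have X ~ Geometric(p=0.359) (number of trials until the first success, k ≥ 1).

For discrete distributions, P(X ≥ 6) = 1 - P(X ≤ 5).

P(X ≤ 5) = 0.891784
P(X ≥ 6) = 1 - 0.891784 = 0.108216

So there's approximately a 10.8% chance that X is at least 6.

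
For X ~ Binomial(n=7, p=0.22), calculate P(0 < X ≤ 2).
0.640260

We have X ~ Binomial(n=7, p=0.22).

To find P(0 < X ≤ 2), we use:
P(0 < X ≤ 2) = P(X ≤ 2) - P(X ≤ 0)
                 = F(2) - F(0)
                 = 0.815915 - 0.175656
                 = 0.640260

So there's approximately a 64.0% chance that X falls in this range.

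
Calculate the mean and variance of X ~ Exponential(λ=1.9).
E[X] = 0.5263, Var(X) = 0.2770

We have X ~ Exponential(λ=1.9).

For an Exponential distribution with λ=1.9:

Expected value:
E[X] = 0.5263

Variance:
Var(X) = 0.2770

Standard deviation:
σ = √Var(X) = 0.5263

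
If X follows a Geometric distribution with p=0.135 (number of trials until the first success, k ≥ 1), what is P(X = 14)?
0.020490

We have X ~ Geometric(p=0.135) (number of trials until the first success, k ≥ 1).

For a Geometric distribution, the PMF gives us the probability of each outcome.

Using the PMF formula:
P(X = 14) = 0.020490

Rounded to 4 decimal places: 0.0205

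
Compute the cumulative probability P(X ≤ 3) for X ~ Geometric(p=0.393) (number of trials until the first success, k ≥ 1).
0.776351

We have X ~ Geometric(p=0.393) (number of trials until the first success, k ≥ 1).

The CDF gives us P(X ≤ k).

Using the CDF:
P(X ≤ 3) = 0.776351

This means there's approximately a 77.6% chance that X is at most 3.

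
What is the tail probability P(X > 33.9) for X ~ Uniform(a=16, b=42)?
0.311538

We have X ~ Uniform(a=16, b=42).

P(X > 33.9) = 1 - P(X ≤ 33.9)
                = 1 - F(33.9)
                = 1 - 0.688462
                = 0.311538

So there's approximately a 31.2% chance that X exceeds 33.9.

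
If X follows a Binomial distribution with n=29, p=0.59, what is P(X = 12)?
0.024137

We have X ~ Binomial(n=29, p=0.59).

For a Binomial distribution, the PMF gives us the probability of each outcome.

Using the PMF formula:
P(X = 12) = 0.024137

Rounded to 4 decimal places: 0.0241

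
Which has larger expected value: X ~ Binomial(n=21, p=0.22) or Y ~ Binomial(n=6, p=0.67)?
X has larger mean (4.6200 > 4.0200)

Compute the expected value for each distribution:

X ~ Binomial(n=21, p=0.22):
E[X] = 4.6200

Y ~ Binomial(n=6, p=0.67):
E[Y] = 4.0200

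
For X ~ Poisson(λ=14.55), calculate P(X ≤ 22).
0.975494

We have X ~ Poisson(λ=14.55).

The CDF gives us P(X ≤ k).

Using the CDF:
P(X ≤ 22) = 0.975494

This means there's approximately a 97.5% chance that X is at most 22.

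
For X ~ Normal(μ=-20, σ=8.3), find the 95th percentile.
-6.3477

We have X ~ Normal(μ=-20, σ=8.3).

We want to find x such that P(X ≤ x) = 0.95.

This is the 95th percentile, which means 95% of values fall below this point.

Using the inverse CDF (quantile function):
x = F⁻¹(0.95) = -6.3477

Verification: P(X ≤ -6.3477) = 0.95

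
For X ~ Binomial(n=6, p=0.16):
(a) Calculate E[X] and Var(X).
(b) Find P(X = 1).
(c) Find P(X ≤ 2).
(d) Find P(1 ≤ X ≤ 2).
(a) E[X] = 0.9600, Var(X) = 0.8064
(b) P(X = 1) = 0.401483
(c) P(X ≤ 2) = 0.943964
(d) P(1 ≤ X ≤ 2) = 0.592666

We have X ~ Binomial(n=6, p=0.16).

(a) Moments:
E[X] = 0.9600
Var(X) = 0.8064
σ = √Var(X) = 0.8980

(b) Point probability using PMF:
P(X = 1) = 0.401483

(c) Cumulative probability using CDF:
P(X ≤ 2) = F(2) = 0.943964

(d) Range probability:
P(1 ≤ X ≤ 2) = P(X ≤ 2) - P(X ≤ 0)
                   = F(2) - F(0)
                   = 0.943964 - 0.351298
                   = 0.592666

This means approximately 59.3% of outcomes fall in the interval [1, 2].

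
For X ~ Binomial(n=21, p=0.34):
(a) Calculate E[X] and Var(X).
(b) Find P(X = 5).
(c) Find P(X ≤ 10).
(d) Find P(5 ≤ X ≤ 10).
(a) E[X] = 7.1400, Var(X) = 4.7124
(b) P(X = 5) = 0.119851
(c) P(X ≤ 10) = 0.936295
(d) P(5 ≤ X ≤ 10) = 0.827385

We have X ~ Binomial(n=21, p=0.34).

(a) Moments:
E[X] = 7.1400
Var(X) = 4.7124
σ = √Var(X) = 2.1708

(b) Point probability using PMF:
P(X = 5) = 0.119851

(c) Cumulative probability using CDF:
P(X ≤ 10) = F(10) = 0.936295

(d) Range probability:
P(5 ≤ X ≤ 10) = P(X ≤ 10) - P(X ≤ 4)
                   = F(10) - F(4)
                   = 0.936295 - 0.108910
                   = 0.827385

This means approximately 82.7% of outcomes fall in the interval [5, 10].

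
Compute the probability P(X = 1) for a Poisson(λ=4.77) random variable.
0.040451

We have X ~ Poisson(λ=4.77).

For a Poisson distribution, the PMF gives us the probability of each outcome.

Using the PMF formula:
P(X = 1) = 0.040451

Rounded to 4 decimal places: 0.0405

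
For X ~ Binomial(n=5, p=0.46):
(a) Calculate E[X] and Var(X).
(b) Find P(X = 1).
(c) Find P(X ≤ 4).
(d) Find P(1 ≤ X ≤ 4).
(a) E[X] = 2.3000, Var(X) = 1.2420
(b) P(X = 1) = 0.195570
(c) P(X ≤ 4) = 0.979404
(d) P(1 ≤ X ≤ 4) = 0.933487

We have X ~ Binomial(n=5, p=0.46).

(a) Moments:
E[X] = 2.3000
Var(X) = 1.2420
σ = √Var(X) = 1.1145

(b) Point probability using PMF:
P(X = 1) = 0.195570

(c) Cumulative probability using CDF:
P(X ≤ 4) = F(4) = 0.979404

(d) Range probability:
P(1 ≤ X ≤ 4) = P(X ≤ 4) - P(X ≤ 0)
                   = F(4) - F(0)
                   = 0.979404 - 0.045917
                   = 0.933487

This means approximately 93.3% of outcomes fall in the interval [1, 4].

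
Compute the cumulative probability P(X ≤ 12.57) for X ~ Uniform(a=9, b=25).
0.223125

We have X ~ Uniform(a=9, b=25).

The CDF gives us P(X ≤ k).

Using the CDF:
P(X ≤ 12.57) = 0.223125

This means there's approximately a 22.3% chance that X is at most 12.57.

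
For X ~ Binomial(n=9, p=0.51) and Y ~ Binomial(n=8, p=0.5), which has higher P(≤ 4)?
Y has higher probability (P(Y ≤ 4) = 0.6367 > P(X ≤ 4) = 0.4754)

Compute P(≤ 4) for each distribution:

X ~ Binomial(n=9, p=0.51):
P(X ≤ 4) = 0.4754

Y ~ Binomial(n=8, p=0.5):
P(Y ≤ 4) = 0.6367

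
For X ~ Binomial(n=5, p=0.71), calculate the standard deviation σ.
1.0146

We have X ~ Binomial(n=5, p=0.71).

For a Binomial distribution with n=5, p=0.71:
σ = √Var(X) = 1.0146

The standard deviation is the square root of the variance.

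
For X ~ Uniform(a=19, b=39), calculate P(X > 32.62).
0.319000

We have X ~ Uniform(a=19, b=39).

P(X > 32.62) = 1 - P(X ≤ 32.62)
                = 1 - F(32.62)
                = 1 - 0.681000
                = 0.319000

So there's approximately a 31.9% chance that X exceeds 32.62.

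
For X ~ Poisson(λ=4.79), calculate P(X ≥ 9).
0.055244

We have X ~ Poisson(λ=4.79).

For discrete distributions, P(X ≥ 9) = 1 - P(X ≤ 8).

P(X ≤ 8) = 0.944756
P(X ≥ 9) = 1 - 0.944756 = 0.055244

So there's approximately a 5.5% chance that X is at least 9.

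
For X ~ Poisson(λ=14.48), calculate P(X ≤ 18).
0.854221

We have X ~ Poisson(λ=14.48).

The CDF gives us P(X ≤ k).

Using the CDF:
P(X ≤ 18) = 0.854221

This means there's approximately a 85.4% chance that X is at most 18.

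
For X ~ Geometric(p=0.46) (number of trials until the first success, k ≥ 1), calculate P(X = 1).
0.460000

We have X ~ Geometric(p=0.46) (number of trials until the first success, k ≥ 1).

For a Geometric distribution, the PMF gives us the probability of each outcome.

Using the PMF formula:
P(X = 1) = 0.460000

Rounded to 4 decimal places: 0.4600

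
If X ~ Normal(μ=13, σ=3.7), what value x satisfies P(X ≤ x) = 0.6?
13.9374

We have X ~ Normal(μ=13, σ=3.7).

We want to find x such that P(X ≤ x) = 0.6.

This is the 60th percentile, which means 60% of values fall below this point.

Using the inverse CDF (quantile function):
x = F⁻¹(0.6) = 13.9374

Verification: P(X ≤ 13.9374) = 0.6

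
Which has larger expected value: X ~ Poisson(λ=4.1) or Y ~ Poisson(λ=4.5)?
Y has larger mean (4.5000 > 4.1000)

Compute the expected value for each distribution:

X ~ Poisson(λ=4.1):
E[X] = 4.1000

Y ~ Poisson(λ=4.5):
E[Y] = 4.5000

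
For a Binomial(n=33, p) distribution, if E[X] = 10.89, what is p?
p = 0.33

For a Binomial(n, p) distribution:
E[X] = n × p

Given n = 33 and E[X] = 10.89:
10.89 = 33 × p
p = 10.89 / 33 = 0.33

Verification: Binomial(33, 0.33) has E[X] = 10.89 ✓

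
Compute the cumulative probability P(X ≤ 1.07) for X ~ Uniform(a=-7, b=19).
0.310385

We have X ~ Uniform(a=-7, b=19).

The CDF gives us P(X ≤ k).

Using the CDF:
P(X ≤ 1.07) = 0.310385

This means there's approximately a 31.0% chance that X is at most 1.07.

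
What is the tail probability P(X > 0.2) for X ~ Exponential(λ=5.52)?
0.331542

We have X ~ Exponential(λ=5.52).

P(X > 0.2) = 1 - P(X ≤ 0.2)
                = 1 - F(0.2)
                = 1 - 0.668458
                = 0.331542

So there's approximately a 33.2% chance that X exceeds 0.2.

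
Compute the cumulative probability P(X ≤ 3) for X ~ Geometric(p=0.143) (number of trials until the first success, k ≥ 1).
0.370577

We have X ~ Geometric(p=0.143) (number of trials until the first success, k ≥ 1).

The CDF gives us P(X ≤ k).

Using the CDF:
P(X ≤ 3) = 0.370577

This means there's approximately a 37.1% chance that X is at most 3.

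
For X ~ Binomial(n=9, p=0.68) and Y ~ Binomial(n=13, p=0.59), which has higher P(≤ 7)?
X has higher probability (P(X ≤ 7) = 0.8372 > P(Y ≤ 7) = 0.4552)

Compute P(≤ 7) for each distribution:

X ~ Binomial(n=9, p=0.68):
P(X ≤ 7) = 0.8372

Y ~ Binomial(n=13, p=0.59):
P(Y ≤ 7) = 0.4552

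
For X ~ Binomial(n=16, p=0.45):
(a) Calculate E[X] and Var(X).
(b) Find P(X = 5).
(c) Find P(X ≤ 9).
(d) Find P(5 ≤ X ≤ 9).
(a) E[X] = 7.2000, Var(X) = 3.9600
(b) P(X = 5) = 0.112288
(c) P(X ≤ 9) = 0.875897
(d) P(5 ≤ X ≤ 9) = 0.790588

We have X ~ Binomial(n=16, p=0.45).

(a) Moments:
E[X] = 7.2000
Var(X) = 3.9600
σ = √Var(X) = 1.9900

(b) Point probability using PMF:
P(X = 5) = 0.112288

(c) Cumulative probability using CDF:
P(X ≤ 9) = F(9) = 0.875897

(d) Range probability:
P(5 ≤ X ≤ 9) = P(X ≤ 9) - P(X ≤ 4)
                   = F(9) - F(4)
                   = 0.875897 - 0.085309
                   = 0.790588

This means approximately 79.1% of outcomes fall in the interval [5, 9].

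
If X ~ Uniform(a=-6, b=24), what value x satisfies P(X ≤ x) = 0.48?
8.4000

We have X ~ Uniform(a=-6, b=24).

We want to find x such that P(X ≤ x) = 0.48.

This is the 48th percentile, which means 48% of values fall below this point.

Using the inverse CDF (quantile function):
x = F⁻¹(0.48) = 8.4000

Verification: P(X ≤ 8.4000) = 0.48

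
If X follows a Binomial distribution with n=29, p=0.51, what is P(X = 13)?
0.118356

We have X ~ Binomial(n=29, p=0.51).

For a Binomial distribution, the PMF gives us the probability of each outcome.

Using the PMF formula:
P(X = 13) = 0.118356

Rounded to 4 decimal places: 0.1184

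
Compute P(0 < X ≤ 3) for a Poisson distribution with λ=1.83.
0.726010

We have X ~ Poisson(λ=1.83).

To find P(0 < X ≤ 3), we use:
P(0 < X ≤ 3) = P(X ≤ 3) - P(X ≤ 0)
                 = F(3) - F(0)
                 = 0.886424 - 0.160414
                 = 0.726010

So there's approximately a 72.6% chance that X falls in this range.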